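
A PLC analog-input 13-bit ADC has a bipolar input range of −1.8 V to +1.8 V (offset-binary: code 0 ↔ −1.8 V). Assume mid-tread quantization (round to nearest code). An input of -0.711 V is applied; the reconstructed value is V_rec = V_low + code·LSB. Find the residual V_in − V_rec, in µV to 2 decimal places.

35.16 µV

LSB = 3.6/2^13 = 439.45 µV.
(-0.711 − (−1.8))/0.000439453 = 2478.0800; round gives code 2478.
Reconstructed: -0.71103516 V.
V_in − V_rec = 3.51562e-05 V = 35.16 µV.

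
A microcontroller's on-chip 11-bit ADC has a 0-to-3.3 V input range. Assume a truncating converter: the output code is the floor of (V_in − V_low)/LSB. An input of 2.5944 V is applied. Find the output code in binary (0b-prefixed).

With 2048 levels over 3.3 V, one step is 1.611 mV.
(V_in − V_low)/LSB = (2.5944 − 0) / 0.00161133 = 1610.100.
Floor → code 1610.
In binary (0b-prefixed): 0b11001001010.

code 0b11001001010 (decimal 1610)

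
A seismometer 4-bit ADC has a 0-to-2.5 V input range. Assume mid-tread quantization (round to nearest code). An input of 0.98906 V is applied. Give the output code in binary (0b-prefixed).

With 16 levels over 2.5 V, one step is 156.250 mV.
(V_in − V_low)/LSB = (0.98906 − 0) / 0.15625 = 6.330.
Round → code 6.
In binary (0b-prefixed): 0b110.

code 0b110 (decimal 6)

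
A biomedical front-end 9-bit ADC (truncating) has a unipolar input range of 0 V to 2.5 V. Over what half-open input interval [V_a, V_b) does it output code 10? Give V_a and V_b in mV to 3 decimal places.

LSB = 2.5/2^9 = 4.883 mV.
V_a = V_low + 10·LSB = 0.0488281 V; V_b = V_low + 11·LSB = 0.0537109 V.

[48.828 mV, 53.711 mV)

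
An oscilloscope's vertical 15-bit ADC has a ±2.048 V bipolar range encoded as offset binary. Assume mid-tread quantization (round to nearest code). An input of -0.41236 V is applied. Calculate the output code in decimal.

Full-scale span = 4.096 V; LSB = 4.096/2^15 = 125.00 µV.
(-0.41236 − (−2.048)) / 0.000125 = 13085.120 LSBs.
So the output code is 13085.

code 13085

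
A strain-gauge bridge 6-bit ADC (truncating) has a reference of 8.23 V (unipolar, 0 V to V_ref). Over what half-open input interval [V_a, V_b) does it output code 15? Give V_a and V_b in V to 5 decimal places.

[1.92891 V, 2.05750 V)

LSB = 8.23/2^6 = 128.594 mV.
V_a = V_low + 15·LSB = 1.92891 V; V_b = V_low + 16·LSB = 2.0575 V.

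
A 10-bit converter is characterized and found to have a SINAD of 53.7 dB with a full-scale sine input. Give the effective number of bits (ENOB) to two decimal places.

ENOB = (SINAD − 1.76) / 6.02 = (53.7 − 1.76)/6.02 = 8.628.

8.63 bits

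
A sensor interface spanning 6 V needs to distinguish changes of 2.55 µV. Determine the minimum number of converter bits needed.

Number of steps required ≥ 6 V / 2.55 µV = 2352941.18.
Need 2^N ≥ 2352941.18; 2^21 = 2097152, 2^22 = 4194304.
Minimum N = 22.

22 bits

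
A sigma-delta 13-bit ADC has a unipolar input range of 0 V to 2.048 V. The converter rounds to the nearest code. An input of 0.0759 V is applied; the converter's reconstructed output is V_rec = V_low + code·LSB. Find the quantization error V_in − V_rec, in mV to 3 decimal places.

Step size: 2.048 V ÷ 2^13 = 250.00 µV.
Scaled input = 303.6000 LSBs, so code = 304.
Reconstructed: 0.076 V.
Difference: -0.0001 V → -0.100 mV.

-0.100 mV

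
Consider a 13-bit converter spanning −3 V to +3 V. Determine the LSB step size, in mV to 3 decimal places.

Full-scale span = 6 V.
LSB = 6 / 2^13 = 6 / 8192 = 0.000732422 V = 0.732 mV.

0.732 mV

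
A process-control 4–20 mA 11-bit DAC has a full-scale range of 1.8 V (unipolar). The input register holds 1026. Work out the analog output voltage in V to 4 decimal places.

LSB = 1.8 V / 2^11 = 0.879 mV.
V_out = 0 + 1026 × 0.000878906 V = 0.901758 V.

0.9018 V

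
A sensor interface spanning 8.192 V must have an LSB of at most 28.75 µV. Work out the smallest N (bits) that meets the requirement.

Number of steps required ≥ 8.192 V / 28.75 µV = 284939.13.
Need 2^N ≥ 284939.13; 2^18 = 262144, 2^19 = 524288.
Minimum N = 19.

19 bits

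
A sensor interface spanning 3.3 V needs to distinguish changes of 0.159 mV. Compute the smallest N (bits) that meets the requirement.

Number of steps required ≥ 3.3 V / 0.159 mV = 20754.72.
Need 2^N ≥ 20754.72; 2^14 = 16384, 2^15 = 32768.
Minimum N = 15.

15 bits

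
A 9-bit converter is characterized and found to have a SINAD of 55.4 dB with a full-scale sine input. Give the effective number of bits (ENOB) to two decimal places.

8.91 bits

ENOB = (SINAD − 1.76) / 6.02 = (55.4 − 1.76)/6.02 = 8.910.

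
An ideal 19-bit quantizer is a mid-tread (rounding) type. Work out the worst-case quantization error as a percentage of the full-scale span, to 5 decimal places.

Rounding → worst-case error = ½ LSB = V_FS/2^20, so 100/1048576 = 9.53674e-05 % of full scale.

0.00010 %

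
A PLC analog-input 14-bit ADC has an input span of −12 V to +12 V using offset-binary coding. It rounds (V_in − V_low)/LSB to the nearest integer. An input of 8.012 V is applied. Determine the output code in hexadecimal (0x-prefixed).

Full-scale span = 24 V; LSB = 24/2^14 = 1.465 mV.
(V_in − V_low)/LSB = (8.012 − (−12)) / 0.00146484 = 13661.525.
So the output code is 13662.
In hexadecimal (0x-prefixed): 0x355E.

code 0x355E (decimal 13662)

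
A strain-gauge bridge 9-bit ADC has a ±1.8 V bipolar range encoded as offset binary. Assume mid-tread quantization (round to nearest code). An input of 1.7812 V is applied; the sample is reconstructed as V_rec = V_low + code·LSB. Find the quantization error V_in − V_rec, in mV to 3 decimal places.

2.294 mV

One LSB is 3.6 V / 512 = 7.031 mV.
(1.7812 − (−1.8))/0.00703125 = 509.3262; round gives code 509.
Code 509 maps back to (−1.8) + 509×0.00703125 V = 1.7789062 V.
Difference: 0.00229375 V → 2.294 mV.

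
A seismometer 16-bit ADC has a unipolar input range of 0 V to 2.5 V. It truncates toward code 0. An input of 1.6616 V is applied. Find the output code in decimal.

With 65536 levels over 2.5 V, one step is 38.15 µV.
(1.6616 − 0) / 3.8147e-05 = 43557.847 LSBs.
Floor → code 43557.

code 43557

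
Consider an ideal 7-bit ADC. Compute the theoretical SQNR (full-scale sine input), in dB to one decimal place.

SNR ≈ 6.02·N + 1.76 dB = 6.02·7 + 1.76 = 43.90 dB.

43.9 dB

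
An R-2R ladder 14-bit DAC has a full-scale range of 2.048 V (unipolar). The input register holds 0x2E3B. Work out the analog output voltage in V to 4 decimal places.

LSB = 2.048 V / 2^14 = 125.00 µV.
Code 0x2E3B = 11835 decimal.
V_out = 0 + 11835 × 0.000125 V = 1.47938 V.

1.4794 V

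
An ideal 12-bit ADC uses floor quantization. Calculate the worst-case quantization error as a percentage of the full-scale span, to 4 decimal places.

0.0244 %

Truncating → worst-case error = 1 LSB = V_FS/2^12, so 100/4096 = 0.0244141 % of full scale.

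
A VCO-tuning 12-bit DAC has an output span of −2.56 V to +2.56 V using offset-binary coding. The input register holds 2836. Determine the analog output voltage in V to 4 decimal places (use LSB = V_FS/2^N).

LSB = 5.12 V / 2^12 = 1.250 mV.
V_out = (−2.56) + 2836 × 0.00125 V = 0.985 V.

0.9850 V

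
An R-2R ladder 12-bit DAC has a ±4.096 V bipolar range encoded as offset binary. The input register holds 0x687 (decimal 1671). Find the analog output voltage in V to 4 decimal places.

-0.7540 V

LSB = 8.192 V / 2^12 = 2.000 mV.
Code 0x687 = 1671 decimal.
V_out = (−4.096) + 1671 × 0.002 V = -0.754 V.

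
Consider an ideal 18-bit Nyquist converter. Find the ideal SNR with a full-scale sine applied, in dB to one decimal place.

SNR ≈ 6.02·N + 1.76 dB = 6.02·18 + 1.76 = 110.12 dB.

110.1 dB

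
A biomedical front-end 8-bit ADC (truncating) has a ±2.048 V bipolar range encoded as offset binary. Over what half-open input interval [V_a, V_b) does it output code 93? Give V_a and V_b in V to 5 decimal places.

LSB = 4.096/2^8 = 16.000 mV.
V_a = V_low + 93·LSB = -0.56 V; V_b = V_low + 94·LSB = -0.544 V.

[-0.56000 V, -0.54400 V)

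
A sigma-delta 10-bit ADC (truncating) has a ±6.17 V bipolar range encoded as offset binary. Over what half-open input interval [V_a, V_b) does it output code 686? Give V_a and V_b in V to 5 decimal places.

[2.09684 V, 2.10889 V)

LSB = 12.34/2^10 = 12.051 mV.
V_a = V_low + 686·LSB = 2.09684 V; V_b = V_low + 687·LSB = 2.10889 V.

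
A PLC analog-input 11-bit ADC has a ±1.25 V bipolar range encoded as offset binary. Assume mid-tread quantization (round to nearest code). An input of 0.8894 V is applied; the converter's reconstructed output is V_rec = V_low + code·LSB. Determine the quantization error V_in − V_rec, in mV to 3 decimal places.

-0.493 mV

LSB = 2.5/2^11 = 1.221 mV.
(0.8894 − (−1.25))/0.0012207 = 1752.5965; round gives code 1753.
Code 1753 maps back to (−1.25) + 1753×0.0012207 V = 0.88989258 V.
Difference: -0.000492578 V → -0.493 mV.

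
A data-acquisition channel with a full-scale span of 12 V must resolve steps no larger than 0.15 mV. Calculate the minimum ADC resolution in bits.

Number of steps required ≥ 12 V / 0.15 mV = 80000.00.
Need 2^N ≥ 80000.00; 2^16 = 65536, 2^17 = 131072.
Minimum N = 17.

17 bits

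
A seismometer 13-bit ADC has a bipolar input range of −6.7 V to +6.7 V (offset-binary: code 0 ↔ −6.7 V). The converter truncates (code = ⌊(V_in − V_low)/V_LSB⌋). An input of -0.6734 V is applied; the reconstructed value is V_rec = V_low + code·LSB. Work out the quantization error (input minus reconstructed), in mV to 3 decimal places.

LSB = 13.4/2^13 = 1.636 mV.
(V_in − V_low)/LSB = (-0.6734 − (−6.7))/0.00163574 = 3684.3214 → code 3684 (floor).
Reconstructed: -0.67392578 V.
Error = -0.6734 − (−0.67392578) = 0.000525781 V = 0.526 mV.

0.526 mV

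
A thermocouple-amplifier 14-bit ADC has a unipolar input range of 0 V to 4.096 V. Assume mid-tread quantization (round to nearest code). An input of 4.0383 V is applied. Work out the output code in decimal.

LSB = 4.096 V / 16384 = 250.00 µV.
(4.0383 − 0) / 0.00025 = 16153.200 LSBs.
Round → code 16153.

code 16153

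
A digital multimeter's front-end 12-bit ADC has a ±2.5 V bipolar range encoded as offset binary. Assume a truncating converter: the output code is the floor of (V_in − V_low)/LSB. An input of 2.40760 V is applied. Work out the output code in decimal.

code 4020

Full-scale span = 5 V; LSB = 5/2^12 = 1.221 mV.
(V_in − V_low)/LSB = (2.40760 − (−2.5)) / 0.0012207 = 4020.306.
Floor → code 4020.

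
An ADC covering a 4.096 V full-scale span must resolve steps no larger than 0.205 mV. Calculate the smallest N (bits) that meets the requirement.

15 bits

Number of steps required ≥ 4.096 V / 0.205 mV = 19980.49.
Need 2^N ≥ 19980.49; 2^14 = 16384, 2^15 = 32768.
Minimum N = 15.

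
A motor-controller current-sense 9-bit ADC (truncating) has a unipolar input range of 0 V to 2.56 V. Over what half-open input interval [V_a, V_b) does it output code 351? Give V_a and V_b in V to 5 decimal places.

[1.75500 V, 1.76000 V)

LSB = 2.56/2^9 = 5.000 mV.
V_a = V_low + 351·LSB = 1.755 V; V_b = V_low + 352·LSB = 1.76 V.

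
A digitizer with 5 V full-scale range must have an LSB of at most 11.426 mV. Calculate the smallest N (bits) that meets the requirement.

Number of steps required ≥ 5 V / 11.426 mV = 437.60.
Need 2^N ≥ 437.60; 2^8 = 256, 2^9 = 512.
Minimum N = 9.

9 bits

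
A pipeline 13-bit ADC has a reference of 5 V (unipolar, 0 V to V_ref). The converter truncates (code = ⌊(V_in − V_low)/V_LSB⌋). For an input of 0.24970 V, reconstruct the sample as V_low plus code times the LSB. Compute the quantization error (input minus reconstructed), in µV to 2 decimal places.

One LSB is 5 V / 8192 = 0.610 mV.
Scaled input = 409.1085 LSBs, so code = 409.
Code 409 maps back to 0 + 409×0.000610352 V = 0.24963379 V.
Error = 0.24970 − 0.24963379 = 6.62109e-05 V = 66.21 µV.

66.21 µV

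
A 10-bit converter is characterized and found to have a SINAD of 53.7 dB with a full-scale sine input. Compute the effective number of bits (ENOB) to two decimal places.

ENOB = (SINAD − 1.76) / 6.02 = (53.7 − 1.76)/6.02 = 8.628.

8.63 bits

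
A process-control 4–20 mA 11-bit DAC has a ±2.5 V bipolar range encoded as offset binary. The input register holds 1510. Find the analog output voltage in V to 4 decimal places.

LSB = 5 V / 2^11 = 2.441 mV.
V_out = (−2.5) + 1510 × 0.00244141 V = 1.18652 V.

1.1865 V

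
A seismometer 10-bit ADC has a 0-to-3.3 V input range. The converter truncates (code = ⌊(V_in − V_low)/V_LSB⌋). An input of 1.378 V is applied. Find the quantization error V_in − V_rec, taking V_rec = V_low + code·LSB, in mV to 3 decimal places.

Step size: 3.3 V ÷ 2^10 = 3.223 mV.
(V_in − V_low)/LSB = (1.378 − 0)/0.00322266 = 427.5976 → code 427 (floor).
Code 427 maps back to 0 + 427×0.00322266 V = 1.3760742 V.
Error = 1.378 − 1.3760742 = 0.00192578 V = 1.926 mV.

1.926 mV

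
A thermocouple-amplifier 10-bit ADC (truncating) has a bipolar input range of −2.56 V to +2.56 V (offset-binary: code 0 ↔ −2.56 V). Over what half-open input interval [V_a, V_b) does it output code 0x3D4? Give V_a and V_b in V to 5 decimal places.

[2.34000 V, 2.34500 V)

LSB = 5.12/2^10 = 5.000 mV.
Code 0x3D4 = 980 decimal.
V_a = V_low + 980·LSB = 2.34 V; V_b = V_low + 981·LSB = 2.345 V.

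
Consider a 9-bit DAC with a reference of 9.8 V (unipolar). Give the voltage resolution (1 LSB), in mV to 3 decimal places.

Full-scale span = 9.8 V.
LSB = 9.8 / 2^9 = 9.8 / 512 = 0.0191406 V = 19.141 mV.

19.141 mV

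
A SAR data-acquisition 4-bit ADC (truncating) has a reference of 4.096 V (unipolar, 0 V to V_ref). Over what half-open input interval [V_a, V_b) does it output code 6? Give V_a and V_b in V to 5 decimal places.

LSB = 4.096/2^4 = 256.000 mV.
V_a = V_low + 6·LSB = 1.536 V; V_b = V_low + 7·LSB = 1.792 V.

[1.53600 V, 1.79200 V)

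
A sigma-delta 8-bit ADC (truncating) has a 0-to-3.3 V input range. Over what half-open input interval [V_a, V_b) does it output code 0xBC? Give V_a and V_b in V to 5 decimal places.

[2.42344 V, 2.43633 V)

LSB = 3.3/2^8 = 12.891 mV.
Code 0xBC = 188 decimal.
V_a = V_low + 188·LSB = 2.42344 V; V_b = V_low + 189·LSB = 2.43633 V.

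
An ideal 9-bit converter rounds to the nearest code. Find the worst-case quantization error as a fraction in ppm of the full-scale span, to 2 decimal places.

976.56 ppm

Rounding → worst-case error = ½ LSB = V_FS/2^10, so 1e+06/1024 = 976.562 ppm of full scale.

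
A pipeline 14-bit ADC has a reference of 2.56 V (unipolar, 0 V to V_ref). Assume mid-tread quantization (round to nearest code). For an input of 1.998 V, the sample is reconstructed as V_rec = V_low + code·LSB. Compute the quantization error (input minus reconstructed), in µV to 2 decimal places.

31.25 µV

One LSB is 2.56 V / 16384 = 156.25 µV.
Scaled input = 12787.2000 LSBs, so code = 12787.
V_rec = 0 + 12787·0.00015625 = 1.9979688 V.
V_in − V_rec = 3.125e-05 V = 31.25 µV.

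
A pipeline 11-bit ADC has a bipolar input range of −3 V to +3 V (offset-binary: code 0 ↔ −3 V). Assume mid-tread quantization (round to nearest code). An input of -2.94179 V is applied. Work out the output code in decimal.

With 2048 levels over 6 V, one step is 2.930 mV.
Input sits at 19.869 steps above V_low.
round(19.869) = 20.

code 20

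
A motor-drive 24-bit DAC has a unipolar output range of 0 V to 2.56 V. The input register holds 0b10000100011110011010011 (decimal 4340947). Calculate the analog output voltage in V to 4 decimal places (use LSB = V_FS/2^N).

0.6624 V

LSB = 2.56 V / 2^24 = 0.15 µV.
Code 0b10000100011110011010011 = 4340947 decimal.
V_out = 0 + 4340947 × 1.52588e-07 V = 0.662376 V.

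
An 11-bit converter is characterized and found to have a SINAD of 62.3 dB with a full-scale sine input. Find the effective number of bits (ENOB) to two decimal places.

10.06 bits

ENOB = (SINAD − 1.76) / 6.02 = (62.3 − 1.76)/6.02 = 10.056.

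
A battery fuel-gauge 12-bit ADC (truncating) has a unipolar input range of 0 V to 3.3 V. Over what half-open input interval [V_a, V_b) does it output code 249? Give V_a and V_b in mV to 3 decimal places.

[200.610 mV, 201.416 mV)

LSB = 3.3/2^12 = 0.806 mV.
V_a = V_low + 249·LSB = 0.20061 V; V_b = V_low + 250·LSB = 0.201416 V.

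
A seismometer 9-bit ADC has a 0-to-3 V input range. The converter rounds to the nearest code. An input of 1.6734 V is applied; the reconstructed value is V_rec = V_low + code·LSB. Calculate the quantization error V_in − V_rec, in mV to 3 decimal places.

LSB = 3/2^9 = 5.859 mV.
(1.6734 − 0)/0.00585938 = 285.5936; round gives code 286.
Code 286 maps back to 0 + 286×0.00585938 V = 1.6757812 V.
V_in − V_rec = -0.00238125 V = -2.381 mV.

-2.381 mV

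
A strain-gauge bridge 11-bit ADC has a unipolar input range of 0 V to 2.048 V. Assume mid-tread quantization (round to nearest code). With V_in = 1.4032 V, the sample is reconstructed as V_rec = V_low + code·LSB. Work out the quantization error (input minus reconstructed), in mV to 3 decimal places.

0.200 mV

One LSB is 2.048 V / 2048 = 1.000 mV.
(1.4032 − 0)/0.001 = 1403.2000; round gives code 1403.
Code 1403 maps back to 0 + 1403×0.001 V = 1.403 V.
Difference: 0.0002 V → 0.200 mV.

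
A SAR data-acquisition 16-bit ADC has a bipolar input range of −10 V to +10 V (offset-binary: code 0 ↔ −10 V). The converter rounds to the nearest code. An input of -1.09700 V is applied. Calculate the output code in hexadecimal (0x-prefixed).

code 0x71F5 (decimal 29173)

With 65536 levels over 20 V, one step is 305.18 µV.
(V_in − V_low)/LSB = (-1.09700 − (−10)) / 0.000305176 = 29173.350.
So the output code is 29173.
In hexadecimal (0x-prefixed): 0x71F5.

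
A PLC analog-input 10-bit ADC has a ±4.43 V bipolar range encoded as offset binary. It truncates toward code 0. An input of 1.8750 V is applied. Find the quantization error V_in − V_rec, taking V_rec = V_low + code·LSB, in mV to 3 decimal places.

6.094 mV

One LSB is 8.86 V / 1024 = 8.652 mV.
(V_in − V_low)/LSB = (1.8750 − (−4.43))/0.00865234 = 728.7043 → code 728 (floor).
Reconstructed: 1.8689062 V.
Error = 1.8750 − 1.8689062 = 0.00609375 V = 6.094 mV.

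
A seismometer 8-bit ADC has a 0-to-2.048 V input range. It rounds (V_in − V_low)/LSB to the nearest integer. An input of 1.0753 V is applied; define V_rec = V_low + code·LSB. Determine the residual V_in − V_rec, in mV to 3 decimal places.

LSB = 2.048/2^8 = 8.000 mV.
Scaled input = 134.4125 LSBs, so code = 134.
Reconstructed: 1.072 V.
Error = 1.0753 − 1.072 = 0.0033 V = 3.300 mV.

3.300 mV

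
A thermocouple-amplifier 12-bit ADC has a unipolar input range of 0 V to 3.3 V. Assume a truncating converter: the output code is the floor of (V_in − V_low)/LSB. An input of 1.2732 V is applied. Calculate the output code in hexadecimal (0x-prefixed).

code 0x62C (decimal 1580)

LSB = 3.3 V / 4096 = 0.806 mV.
(V_in − V_low)/LSB = (1.2732 − 0) / 0.000805664 = 1580.311.
⌊·⌋(1580.311) = 1580.
In hexadecimal (0x-prefixed): 0x62C.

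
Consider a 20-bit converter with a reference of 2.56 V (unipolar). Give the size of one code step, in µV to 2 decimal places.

2.44 µV

Full-scale span = 2.56 V.
LSB = 2.56 / 2^20 = 2.56 / 1048576 = 2.44141e-06 V = 2.44 µV.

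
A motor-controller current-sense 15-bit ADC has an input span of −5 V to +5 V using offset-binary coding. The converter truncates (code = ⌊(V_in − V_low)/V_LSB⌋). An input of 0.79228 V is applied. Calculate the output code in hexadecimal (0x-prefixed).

With 32768 levels over 10 V, one step is 305.18 µV.
Input sits at 18980.143 steps above V_low.
⌊·⌋(18980.143) = 18980.
In hexadecimal (0x-prefixed): 0x4A24.

code 0x4A24 (decimal 18980)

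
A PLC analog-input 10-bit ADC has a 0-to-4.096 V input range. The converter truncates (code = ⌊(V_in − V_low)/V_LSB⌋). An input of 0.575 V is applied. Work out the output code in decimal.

With 1024 levels over 4.096 V, one step is 4.000 mV.
(V_in − V_low)/LSB = (0.575 − 0) / 0.004 = 143.750.
Floor → code 143.

code 143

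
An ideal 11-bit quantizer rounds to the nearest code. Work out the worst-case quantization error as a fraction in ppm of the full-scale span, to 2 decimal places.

Rounding → worst-case error = ½ LSB = V_FS/2^12, so 1e+06/4096 = 244.141 ppm of full scale.

244.14 ppm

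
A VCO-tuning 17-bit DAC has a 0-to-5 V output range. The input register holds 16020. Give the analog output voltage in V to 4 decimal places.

LSB = 5 V / 2^17 = 38.15 µV.
V_out = 0 + 16020 × 3.8147e-05 V = 0.611115 V.

0.6111 V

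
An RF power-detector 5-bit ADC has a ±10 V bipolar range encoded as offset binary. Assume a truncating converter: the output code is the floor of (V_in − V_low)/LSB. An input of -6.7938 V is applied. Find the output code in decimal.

code 5

With 32 levels over 20 V, one step is 0.6250 V.
Input sits at 5.130 steps above V_low.
Floor → code 5.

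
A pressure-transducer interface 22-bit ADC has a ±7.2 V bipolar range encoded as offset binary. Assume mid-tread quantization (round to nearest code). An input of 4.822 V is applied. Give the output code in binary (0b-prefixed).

Full-scale span = 14.4 V; LSB = 14.4/2^22 = 3.43 µV.
Input sits at 3501661.298 steps above V_low.
So the output code is 3501661.
In binary (0b-prefixed): 0b1101010110111001011101.

code 0b1101010110111001011101 (decimal 3501661)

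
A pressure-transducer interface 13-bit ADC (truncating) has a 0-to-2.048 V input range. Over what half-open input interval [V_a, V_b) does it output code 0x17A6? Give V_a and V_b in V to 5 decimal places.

LSB = 2.048/2^13 = 250.00 µV.
Code 0x17A6 = 6054 decimal.
V_a = V_low + 6054·LSB = 1.5135 V; V_b = V_low + 6055·LSB = 1.51375 V.

[1.51350 V, 1.51375 V)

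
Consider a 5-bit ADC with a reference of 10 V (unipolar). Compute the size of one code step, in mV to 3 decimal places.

Full-scale span = 10 V.
LSB = 10 / 2^5 = 10 / 32 = 0.3125 V = 312.500 mV.

312.500 mV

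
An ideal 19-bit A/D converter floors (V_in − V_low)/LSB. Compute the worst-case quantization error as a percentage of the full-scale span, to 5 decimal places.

0.00019 %

Truncating → worst-case error = 1 LSB = V_FS/2^19, so 100/524288 = 0.000190735 % of full scale.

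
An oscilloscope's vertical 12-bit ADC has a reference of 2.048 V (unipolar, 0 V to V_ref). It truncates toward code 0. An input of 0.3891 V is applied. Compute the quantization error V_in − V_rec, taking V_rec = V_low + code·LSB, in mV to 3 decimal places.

0.100 mV

One LSB is 2.048 V / 4096 = 0.500 mV.
(V_in − V_low)/LSB = (0.3891 − 0)/0.0005 = 778.2000 → code 778 (floor).
V_rec = 0 + 778·0.0005 = 0.389 V.
Difference: 0.0001 V → 0.100 mV.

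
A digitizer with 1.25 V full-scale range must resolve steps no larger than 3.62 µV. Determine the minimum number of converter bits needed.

Number of steps required ≥ 1.25 V / 3.62 µV = 345303.87.
Need 2^N ≥ 345303.87; 2^18 = 262144, 2^19 = 524288.
Minimum N = 19.

19 bits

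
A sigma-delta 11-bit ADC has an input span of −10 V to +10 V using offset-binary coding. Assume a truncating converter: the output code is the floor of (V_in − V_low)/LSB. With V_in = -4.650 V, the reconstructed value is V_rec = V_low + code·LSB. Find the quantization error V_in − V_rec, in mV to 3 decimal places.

One LSB is 20 V / 2048 = 9.766 mV.
Scaled input = 547.8400 LSBs, so code = 547.
Code 547 maps back to (−10) + 547×0.00976562 V = -4.6582031 V.
Difference: 0.00820313 V → 8.203 mV.

8.203 mV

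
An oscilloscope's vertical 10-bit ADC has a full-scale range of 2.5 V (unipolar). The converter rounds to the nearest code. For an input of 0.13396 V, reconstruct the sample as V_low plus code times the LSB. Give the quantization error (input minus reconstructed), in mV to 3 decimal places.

LSB = 2.5/2^10 = 2.441 mV.
Scaled input = 54.8700 LSBs, so code = 55.
Code 55 maps back to 0 + 55×0.00244141 V = 0.13427734 V.
Error = 0.13396 − 0.13427734 = -0.000317344 V = -0.317 mV.

-0.317 mV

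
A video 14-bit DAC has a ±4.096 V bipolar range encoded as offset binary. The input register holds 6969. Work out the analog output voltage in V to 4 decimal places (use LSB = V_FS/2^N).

-0.6115 V

LSB = 8.192 V / 2^14 = 0.500 mV.
V_out = (−4.096) + 6969 × 0.0005 V = -0.6115 V.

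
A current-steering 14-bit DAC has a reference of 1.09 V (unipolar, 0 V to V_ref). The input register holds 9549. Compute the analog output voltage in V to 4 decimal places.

LSB = 1.09 V / 2^14 = 66.53 µV.
V_out = 0 + 9549 × 6.65283e-05 V = 0.635279 V.

0.6353 V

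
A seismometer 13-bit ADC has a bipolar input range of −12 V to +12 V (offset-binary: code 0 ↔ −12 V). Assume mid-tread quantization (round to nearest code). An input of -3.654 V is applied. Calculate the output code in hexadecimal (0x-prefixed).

With 8192 levels over 24 V, one step is 2.930 mV.
Input sits at 2848.768 steps above V_low.
So the output code is 2849.
In hexadecimal (0x-prefixed): 0xB21.

code 0xB21 (decimal 2849)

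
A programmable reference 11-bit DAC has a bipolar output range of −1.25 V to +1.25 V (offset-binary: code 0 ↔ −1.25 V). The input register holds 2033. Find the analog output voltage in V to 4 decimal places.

LSB = 2.5 V / 2^11 = 1.221 mV.
V_out = (−1.25) + 2033 × 0.0012207 V = 1.23169 V.

1.2317 V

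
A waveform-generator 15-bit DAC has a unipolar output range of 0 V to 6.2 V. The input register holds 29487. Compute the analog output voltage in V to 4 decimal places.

5.5792 V

LSB = 6.2 V / 2^15 = 189.21 µV.
V_out = 0 + 29487 × 0.000189209 V = 5.57921 V.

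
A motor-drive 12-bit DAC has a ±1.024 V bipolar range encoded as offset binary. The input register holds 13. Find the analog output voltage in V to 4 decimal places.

LSB = 2.048 V / 2^12 = 0.500 mV.
V_out = (−1.024) + 13 × 0.0005 V = -1.0175 V.

-1.0175 V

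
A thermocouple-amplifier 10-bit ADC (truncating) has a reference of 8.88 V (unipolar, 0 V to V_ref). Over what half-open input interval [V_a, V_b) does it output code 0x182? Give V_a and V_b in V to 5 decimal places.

[3.34734 V, 3.35602 V)

LSB = 8.88/2^10 = 8.672 mV.
Code 0x182 = 386 decimal.
V_a = V_low + 386·LSB = 3.34734 V; V_b = V_low + 387·LSB = 3.35602 V.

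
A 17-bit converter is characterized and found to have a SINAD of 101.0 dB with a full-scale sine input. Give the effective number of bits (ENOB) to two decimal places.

16.49 bits

ENOB = (SINAD − 1.76) / 6.02 = (101.0 − 1.76)/6.02 = 16.485.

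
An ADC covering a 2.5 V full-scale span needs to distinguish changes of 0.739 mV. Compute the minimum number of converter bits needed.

Number of steps required ≥ 2.5 V / 0.739 mV = 3382.95.
Need 2^N ≥ 3382.95; 2^11 = 2048, 2^12 = 4096.
Minimum N = 12.

12 bits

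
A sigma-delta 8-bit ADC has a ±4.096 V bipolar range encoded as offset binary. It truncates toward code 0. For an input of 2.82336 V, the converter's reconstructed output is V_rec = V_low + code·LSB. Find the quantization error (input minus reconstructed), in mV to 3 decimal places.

7.360 mV

LSB = 8.192/2^8 = 32.000 mV.
Scaled input = 216.2300 LSBs, so code = 216.
Reconstructed: 2.816 V.
Error = 2.82336 − 2.816 = 0.00736 V = 7.360 mV.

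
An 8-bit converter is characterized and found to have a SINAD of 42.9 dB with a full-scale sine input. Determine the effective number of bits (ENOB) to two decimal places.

6.83 bits

ENOB = (SINAD − 1.76) / 6.02 = (42.9 − 1.76)/6.02 = 6.834.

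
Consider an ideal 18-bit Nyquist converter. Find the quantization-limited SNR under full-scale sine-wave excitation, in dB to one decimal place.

SNR ≈ 6.02·N + 1.76 dB = 6.02·18 + 1.76 = 110.12 dB.

110.1 dB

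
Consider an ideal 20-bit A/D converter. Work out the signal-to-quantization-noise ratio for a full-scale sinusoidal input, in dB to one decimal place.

SNR ≈ 6.02·N + 1.76 dB = 6.02·20 + 1.76 = 122.16 dB.

122.2 dB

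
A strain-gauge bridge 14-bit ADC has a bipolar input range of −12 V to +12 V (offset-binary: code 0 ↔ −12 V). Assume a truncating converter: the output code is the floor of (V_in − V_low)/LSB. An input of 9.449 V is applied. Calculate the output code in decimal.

With 16384 levels over 24 V, one step is 1.465 mV.
(9.449 − (−12)) / 0.00146484 = 14642.517 LSBs.
⌊·⌋(14642.517) = 14642.

code 14642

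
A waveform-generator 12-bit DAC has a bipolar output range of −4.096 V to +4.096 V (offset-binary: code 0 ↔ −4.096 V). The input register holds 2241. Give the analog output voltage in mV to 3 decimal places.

LSB = 8.192 V / 2^12 = 2.000 mV.
V_out = (−4.096) + 2241 × 0.002 V = 0.386 V.
= 386.000 mV.

386.000 mV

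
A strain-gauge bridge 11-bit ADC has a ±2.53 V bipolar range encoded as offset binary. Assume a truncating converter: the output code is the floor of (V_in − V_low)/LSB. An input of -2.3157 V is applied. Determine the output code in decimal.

Full-scale span = 5.06 V; LSB = 5.06/2^11 = 2.471 mV.
(-2.3157 − (−2.53)) / 0.0024707 = 86.736 LSBs.
Floor → code 86.

code 86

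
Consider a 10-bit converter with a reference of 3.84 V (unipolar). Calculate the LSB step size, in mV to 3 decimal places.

3.750 mV

Full-scale span = 3.84 V.
LSB = 3.84 / 2^10 = 3.84 / 1024 = 0.00375 V = 3.750 mV.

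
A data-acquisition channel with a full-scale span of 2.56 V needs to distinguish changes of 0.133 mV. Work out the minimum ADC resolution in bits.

Number of steps required ≥ 2.56 V / 0.133 mV = 19248.12.
Need 2^N ≥ 19248.12; 2^14 = 16384, 2^15 = 32768.
Minimum N = 15.

15 bits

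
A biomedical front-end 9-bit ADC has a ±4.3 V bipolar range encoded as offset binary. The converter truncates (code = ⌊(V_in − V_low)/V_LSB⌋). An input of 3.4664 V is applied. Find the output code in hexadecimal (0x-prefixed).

code 0x1CE (decimal 462)

With 512 levels over 8.6 V, one step is 16.797 mV.
(V_in − V_low)/LSB = (3.4664 − (−4.3)) / 0.0167969 = 462.372.
So the output code is 462.
In hexadecimal (0x-prefixed): 0x1CE.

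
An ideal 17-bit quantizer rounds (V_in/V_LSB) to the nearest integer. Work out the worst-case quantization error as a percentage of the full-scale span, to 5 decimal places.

0.00038 %

Rounding → worst-case error = ½ LSB = V_FS/2^18, so 100/262144 = 0.00038147 % of full scale.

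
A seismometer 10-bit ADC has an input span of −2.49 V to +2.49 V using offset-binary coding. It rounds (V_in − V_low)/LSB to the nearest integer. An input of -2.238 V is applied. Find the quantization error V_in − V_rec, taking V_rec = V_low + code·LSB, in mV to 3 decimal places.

One LSB is 4.98 V / 1024 = 4.863 mV.
Scaled input = 51.8169 LSBs, so code = 52.
Code 52 maps back to (−2.49) + 52×0.00486328 V = -2.2371094 V.
Error = -2.238 − (−2.2371094) = -0.000890625 V = -0.891 mV.

-0.891 mV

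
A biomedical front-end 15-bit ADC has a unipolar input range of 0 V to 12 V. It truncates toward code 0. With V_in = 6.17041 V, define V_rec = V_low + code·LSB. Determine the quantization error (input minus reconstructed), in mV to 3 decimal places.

0.122 mV

LSB = 12/2^15 = 366.21 µV.
Scaled input = 16849.3329 LSBs, so code = 16849.
Reconstructed: 6.1702881 V.
Difference: 0.000121914 V → 0.122 mV.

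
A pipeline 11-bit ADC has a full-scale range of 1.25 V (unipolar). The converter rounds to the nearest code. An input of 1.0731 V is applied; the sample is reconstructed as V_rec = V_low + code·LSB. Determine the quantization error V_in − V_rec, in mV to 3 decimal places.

0.102 mV

LSB = 1.25/2^11 = 0.610 mV.
Scaled input = 1758.1670 LSBs, so code = 1758.
Code 1758 maps back to 0 + 1758×0.000610352 V = 1.072998 V.
Difference: 0.000101953 V → 0.102 mV.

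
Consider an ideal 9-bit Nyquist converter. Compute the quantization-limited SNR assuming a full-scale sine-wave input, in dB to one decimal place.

55.9 dB

SNR ≈ 6.02·N + 1.76 dB = 6.02·9 + 1.76 = 55.94 dB.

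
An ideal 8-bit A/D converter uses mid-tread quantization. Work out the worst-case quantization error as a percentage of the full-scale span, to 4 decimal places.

Rounding → worst-case error = ½ LSB = V_FS/2^9, so 100/512 = 0.195312 % of full scale.

0.1953 %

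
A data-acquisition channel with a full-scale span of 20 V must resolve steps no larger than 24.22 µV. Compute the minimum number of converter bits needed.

20 bits

Number of steps required ≥ 20 V / 24.22 µV = 825763.83.
Need 2^N ≥ 825763.83; 2^19 = 524288, 2^20 = 1048576.
Minimum N = 20.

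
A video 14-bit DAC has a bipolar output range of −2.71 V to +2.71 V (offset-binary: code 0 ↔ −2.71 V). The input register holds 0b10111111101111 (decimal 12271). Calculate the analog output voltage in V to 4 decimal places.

LSB = 5.42 V / 2^14 = 330.81 µV.
Code 0b10111111101111 = 12271 decimal.
V_out = (−2.71) + 12271 × 0.000330811 V = 1.34938 V.

1.3494 V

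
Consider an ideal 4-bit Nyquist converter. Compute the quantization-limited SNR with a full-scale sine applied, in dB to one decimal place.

25.8 dB

SNR ≈ 6.02·N + 1.76 dB = 6.02·4 + 1.76 = 25.84 dB.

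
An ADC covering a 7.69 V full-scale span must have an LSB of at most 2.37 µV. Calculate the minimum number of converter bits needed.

Number of steps required ≥ 7.69 V / 2.37 µV = 3244725.74.
Need 2^N ≥ 3244725.74; 2^21 = 2097152, 2^22 = 4194304.
Minimum N = 22.

22 bits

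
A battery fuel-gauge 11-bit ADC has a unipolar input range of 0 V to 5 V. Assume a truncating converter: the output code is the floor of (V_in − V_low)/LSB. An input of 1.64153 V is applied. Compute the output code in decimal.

LSB = 5 V / 2048 = 2.441 mV.
Input sits at 672.371 steps above V_low.
⌊·⌋(672.371) = 672.

code 672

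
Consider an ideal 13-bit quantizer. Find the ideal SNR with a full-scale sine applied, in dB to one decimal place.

80.0 dB

SNR ≈ 6.02·N + 1.76 dB = 6.02·13 + 1.76 = 80.02 dB.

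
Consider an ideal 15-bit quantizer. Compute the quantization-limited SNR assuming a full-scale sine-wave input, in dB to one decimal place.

92.1 dB

SNR ≈ 6.02·N + 1.76 dB = 6.02·15 + 1.76 = 92.06 dB.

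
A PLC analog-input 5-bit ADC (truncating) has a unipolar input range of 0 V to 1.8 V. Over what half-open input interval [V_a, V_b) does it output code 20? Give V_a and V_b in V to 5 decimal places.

[1.12500 V, 1.18125 V)

LSB = 1.8/2^5 = 56.250 mV.
V_a = V_low + 20·LSB = 1.125 V; V_b = V_low + 21·LSB = 1.18125 V.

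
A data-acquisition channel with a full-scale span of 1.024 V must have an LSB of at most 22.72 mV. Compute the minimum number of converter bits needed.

6 bits

Number of steps required ≥ 1.024 V / 22.72 mV = 45.07.
Need 2^N ≥ 45.07; 2^5 = 32, 2^6 = 64.
Minimum N = 6.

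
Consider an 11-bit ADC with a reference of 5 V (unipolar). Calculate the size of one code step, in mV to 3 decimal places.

2.441 mV

Full-scale span = 5 V.
LSB = 5 / 2^11 = 5 / 2048 = 0.00244141 V = 2.441 mV.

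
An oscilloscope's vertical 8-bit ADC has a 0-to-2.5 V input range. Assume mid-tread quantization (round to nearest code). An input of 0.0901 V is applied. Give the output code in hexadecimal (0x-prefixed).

code 0x9 (decimal 9)

With 256 levels over 2.5 V, one step is 9.766 mV.
(V_in − V_low)/LSB = (0.0901 − 0) / 0.00976562 = 9.226.
round(9.226) = 9.
In hexadecimal (0x-prefixed): 0x9.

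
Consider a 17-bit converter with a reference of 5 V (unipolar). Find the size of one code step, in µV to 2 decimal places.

38.15 µV

Full-scale span = 5 V.
LSB = 5 / 2^17 = 5 / 131072 = 3.8147e-05 V = 38.15 µV.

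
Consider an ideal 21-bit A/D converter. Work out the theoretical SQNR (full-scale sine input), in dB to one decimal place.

SNR ≈ 6.02·N + 1.76 dB = 6.02·21 + 1.76 = 128.18 dB.

128.2 dB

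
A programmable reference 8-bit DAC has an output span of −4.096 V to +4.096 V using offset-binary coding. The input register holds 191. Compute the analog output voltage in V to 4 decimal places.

2.0160 V

LSB = 8.192 V / 2^8 = 32.000 mV.
V_out = (−4.096) + 191 × 0.032 V = 2.016 V.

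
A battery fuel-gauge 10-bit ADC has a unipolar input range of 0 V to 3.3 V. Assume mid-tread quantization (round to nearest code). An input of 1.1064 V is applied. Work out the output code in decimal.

code 343

LSB = 3.3 V / 1024 = 3.223 mV.
(1.1064 − 0) / 0.00322266 = 343.319 LSBs.
round(343.319) = 343.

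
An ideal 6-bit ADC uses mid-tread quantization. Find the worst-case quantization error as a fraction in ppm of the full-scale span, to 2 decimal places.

7812.50 ppm

Rounding → worst-case error = ½ LSB = V_FS/2^7, so 1e+06/128 = 7812.5 ppm of full scale.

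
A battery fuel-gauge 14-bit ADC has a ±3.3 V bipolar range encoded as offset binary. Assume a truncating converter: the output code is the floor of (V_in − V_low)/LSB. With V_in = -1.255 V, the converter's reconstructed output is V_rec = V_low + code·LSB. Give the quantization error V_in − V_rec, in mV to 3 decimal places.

0.225 mV

LSB = 6.6/2^14 = 402.83 µV.
Scaled input = 5076.5576 LSBs, so code = 5076.
Reconstructed: -1.2552246 V.
Difference: 0.000224609 V → 0.225 mV.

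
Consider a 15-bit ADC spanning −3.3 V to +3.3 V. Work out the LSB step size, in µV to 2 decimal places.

Full-scale span = 6.6 V.
LSB = 6.6 / 2^15 = 6.6 / 32768 = 0.000201416 V = 201.42 µV.

201.42 µV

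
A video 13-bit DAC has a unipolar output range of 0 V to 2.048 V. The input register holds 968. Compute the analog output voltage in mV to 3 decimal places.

LSB = 2.048 V / 2^13 = 250.00 µV.
V_out = 0 + 968 × 0.00025 V = 0.242 V.
= 242.000 mV.

242.000 mV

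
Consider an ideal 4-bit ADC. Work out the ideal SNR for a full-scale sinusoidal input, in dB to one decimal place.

SNR ≈ 6.02·N + 1.76 dB = 6.02·4 + 1.76 = 25.84 dB.

25.8 dB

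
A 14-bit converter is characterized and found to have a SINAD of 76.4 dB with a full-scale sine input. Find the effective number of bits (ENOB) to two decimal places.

ENOB = (SINAD − 1.76) / 6.02 = (76.4 − 1.76)/6.02 = 12.399.

12.40 bits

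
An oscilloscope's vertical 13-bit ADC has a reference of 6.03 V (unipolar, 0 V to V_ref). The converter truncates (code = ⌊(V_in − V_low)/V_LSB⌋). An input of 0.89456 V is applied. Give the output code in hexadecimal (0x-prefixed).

code 0x4BF (decimal 1215)

With 8192 levels over 6.03 V, one step is 0.736 mV.
Input sits at 1215.296 steps above V_low.
⌊·⌋(1215.296) = 1215.
In hexadecimal (0x-prefixed): 0x4BF.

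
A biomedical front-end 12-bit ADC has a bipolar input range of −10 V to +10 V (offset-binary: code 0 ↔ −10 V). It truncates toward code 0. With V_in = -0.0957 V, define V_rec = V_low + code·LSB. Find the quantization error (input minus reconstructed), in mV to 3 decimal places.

Step size: 20 V ÷ 2^12 = 4.883 mV.
(V_in − V_low)/LSB = (-0.0957 − (−10))/0.00488281 = 2028.4006 → code 2028 (floor).
Reconstructed: -0.09765625 V.
Difference: 0.00195625 V → 1.956 mV.

1.956 mV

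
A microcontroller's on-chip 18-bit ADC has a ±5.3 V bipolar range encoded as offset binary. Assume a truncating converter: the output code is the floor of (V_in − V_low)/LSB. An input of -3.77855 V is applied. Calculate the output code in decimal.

LSB = 10.6 V / 262144 = 40.44 µV.
Input sits at 37626.320 steps above V_low.
⌊·⌋(37626.320) = 37626.

code 37626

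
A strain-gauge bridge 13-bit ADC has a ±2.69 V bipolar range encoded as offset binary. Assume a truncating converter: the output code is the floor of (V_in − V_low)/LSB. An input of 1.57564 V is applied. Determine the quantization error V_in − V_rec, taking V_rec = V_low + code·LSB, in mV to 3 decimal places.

LSB = 5.38/2^13 = 0.657 mV.
(V_in − V_low)/LSB = (1.57564 − (−2.69))/0.000656738 = 6495.1901 → code 6495 (floor).
Reconstructed: 1.5755151 V.
V_in − V_rec = 0.000124863 V = 0.125 mV.

0.125 mV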